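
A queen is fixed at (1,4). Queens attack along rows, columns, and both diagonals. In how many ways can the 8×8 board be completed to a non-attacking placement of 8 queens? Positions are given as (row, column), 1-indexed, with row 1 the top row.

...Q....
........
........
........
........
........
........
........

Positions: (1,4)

18

Branch on row 2: col 1 → 2; col 2 → 6; col 6 → 3; col 7 → 4; col 8 → 3.
Sum: 2 + 6 + 3 + 4 + 3 = 18.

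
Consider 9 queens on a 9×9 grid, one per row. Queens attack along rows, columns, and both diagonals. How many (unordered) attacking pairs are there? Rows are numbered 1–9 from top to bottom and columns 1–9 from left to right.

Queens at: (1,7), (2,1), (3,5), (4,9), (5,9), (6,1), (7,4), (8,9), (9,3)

5

Same column: (2,1)–(6,1) (column 1); (4,9)–(5,9) (column 9); (4,9)–(8,9) (column 9); (5,9)–(8,9) (column 9).
Same diagonal: (1,7)–(3,5) (|1−3| = |7−5| = 2).
Total attacking pairs: 5.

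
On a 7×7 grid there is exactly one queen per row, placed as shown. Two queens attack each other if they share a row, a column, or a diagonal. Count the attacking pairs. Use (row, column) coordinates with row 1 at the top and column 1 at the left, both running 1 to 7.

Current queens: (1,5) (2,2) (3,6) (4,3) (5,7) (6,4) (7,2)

Same column: (2,2)–(7,2) (column 2).
Same diagonal: (3,6)–(7,2) (|3−7| = |6−2| = 4).
Total attacking pairs: 2.

2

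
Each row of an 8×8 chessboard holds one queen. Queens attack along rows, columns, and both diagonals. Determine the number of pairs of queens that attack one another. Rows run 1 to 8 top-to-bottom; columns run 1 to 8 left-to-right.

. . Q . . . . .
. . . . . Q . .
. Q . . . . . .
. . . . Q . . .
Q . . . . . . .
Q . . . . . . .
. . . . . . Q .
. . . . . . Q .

Same column: (5,1)–(6,1) (column 1); (7,7)–(8,7) (column 7).
Same diagonal: (3,2)–(8,7) (|3−8| = |2−7| = 5).
Total attacking pairs: 3.

3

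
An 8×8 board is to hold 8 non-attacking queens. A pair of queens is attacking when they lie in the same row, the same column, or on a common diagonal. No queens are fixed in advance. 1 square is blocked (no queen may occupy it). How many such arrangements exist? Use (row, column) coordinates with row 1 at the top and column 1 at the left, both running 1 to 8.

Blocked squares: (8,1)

88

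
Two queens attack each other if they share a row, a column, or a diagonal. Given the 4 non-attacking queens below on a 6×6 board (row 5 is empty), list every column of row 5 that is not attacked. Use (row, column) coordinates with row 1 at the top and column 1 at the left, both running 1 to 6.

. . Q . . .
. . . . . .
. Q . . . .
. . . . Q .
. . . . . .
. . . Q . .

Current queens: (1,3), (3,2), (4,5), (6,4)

columns 1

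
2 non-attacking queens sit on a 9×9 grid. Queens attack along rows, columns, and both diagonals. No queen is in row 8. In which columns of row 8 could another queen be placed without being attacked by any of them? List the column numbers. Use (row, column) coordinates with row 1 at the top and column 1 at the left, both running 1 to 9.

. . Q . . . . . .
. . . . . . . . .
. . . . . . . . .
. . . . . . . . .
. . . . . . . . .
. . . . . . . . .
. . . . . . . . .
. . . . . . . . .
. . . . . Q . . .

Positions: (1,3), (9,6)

(1,3) attacks row 8 at column 3.
(9,6) attacks row 8 at column 6 and diagonals 5, 7.
Attacked columns: {3, 5, 6, 7}. Safe: {1, 2, 4, 8, 9}.

columns 1, 2, 4, 8, 9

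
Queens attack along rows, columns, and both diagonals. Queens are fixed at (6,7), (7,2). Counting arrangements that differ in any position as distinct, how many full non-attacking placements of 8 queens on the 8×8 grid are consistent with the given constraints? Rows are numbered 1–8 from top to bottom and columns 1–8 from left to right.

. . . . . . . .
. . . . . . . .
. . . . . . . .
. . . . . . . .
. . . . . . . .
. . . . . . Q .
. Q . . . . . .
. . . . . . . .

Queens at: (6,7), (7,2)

5

Branch on row 1: col 1 → 1; col 3 → 2; col 4 → 1; col 5 → 1; col 6 → 0.
Sum: 1 + 2 + 1 + 1 + 0 = 5.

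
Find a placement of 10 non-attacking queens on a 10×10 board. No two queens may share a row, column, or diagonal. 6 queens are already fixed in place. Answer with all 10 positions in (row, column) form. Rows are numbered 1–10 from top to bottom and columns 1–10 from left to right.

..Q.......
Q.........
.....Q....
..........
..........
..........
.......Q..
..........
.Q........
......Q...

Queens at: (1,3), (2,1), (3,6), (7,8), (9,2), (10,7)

(1,3) (2,1) (3,6) (4,9) (5,5) (6,10) (7,8) (8,4) (9,2) (10,7)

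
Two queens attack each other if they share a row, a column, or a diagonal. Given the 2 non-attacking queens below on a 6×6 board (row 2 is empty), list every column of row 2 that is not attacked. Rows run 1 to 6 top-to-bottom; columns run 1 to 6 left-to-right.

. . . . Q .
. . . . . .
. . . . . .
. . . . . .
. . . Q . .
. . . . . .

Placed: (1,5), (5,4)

(1,5) attacks row 2 at column 5 and diagonals 4, 6.
(5,4) attacks row 2 at column 4 and diagonals 1.
Attacked columns: {1, 4, 5, 6}. Safe: {2, 3}.

columns 2, 3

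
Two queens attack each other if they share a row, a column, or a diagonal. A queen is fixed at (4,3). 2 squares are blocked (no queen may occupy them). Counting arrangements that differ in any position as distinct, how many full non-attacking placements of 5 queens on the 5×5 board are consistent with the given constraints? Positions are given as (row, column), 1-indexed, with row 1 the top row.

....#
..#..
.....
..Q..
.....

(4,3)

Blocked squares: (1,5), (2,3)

2

Branch on row 1: col 1 → 0; col 2 → 1; col 4 → 1.
Sum: 0 + 1 + 1 = 2.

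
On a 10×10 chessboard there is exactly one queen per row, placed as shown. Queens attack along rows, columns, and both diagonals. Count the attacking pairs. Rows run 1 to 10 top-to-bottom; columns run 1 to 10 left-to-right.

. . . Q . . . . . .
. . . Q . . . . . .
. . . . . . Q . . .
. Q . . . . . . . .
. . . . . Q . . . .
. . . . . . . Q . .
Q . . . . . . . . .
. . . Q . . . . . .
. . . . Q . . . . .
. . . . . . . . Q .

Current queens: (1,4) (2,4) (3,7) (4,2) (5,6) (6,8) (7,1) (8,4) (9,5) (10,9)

7

Same column: (1,4)–(2,4) (column 4); (1,4)–(8,4) (column 4); (2,4)–(8,4) (column 4).
Same diagonal: (2,4)–(4,2) (|2−4| = |4−2| = 2); (2,4)–(6,8) (|2−6| = |4−8| = 4); (6,8)–(9,5) (|6−9| = |8−5| = 3); (8,4)–(9,5) (|8−9| = |4−5| = 1).
Total attacking pairs: 7.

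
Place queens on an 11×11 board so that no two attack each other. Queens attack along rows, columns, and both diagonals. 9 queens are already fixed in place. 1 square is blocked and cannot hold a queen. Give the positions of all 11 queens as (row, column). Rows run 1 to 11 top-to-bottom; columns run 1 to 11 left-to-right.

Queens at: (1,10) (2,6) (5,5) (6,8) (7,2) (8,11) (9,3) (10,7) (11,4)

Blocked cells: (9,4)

Row 3: attacked by (1,10)→{8,10}; (2,6)→{5,6,7}; (5,5)→{3,5,7}; (6,8)→{5,8,11}; (7,2)→{2,6}; (8,11)→{6,11}; (9,3)→{3,9}; (10,7)→{7}; (11,4)→{4}. Safe: 1. Place at column 1.
Row 4: attacked by (1,10)→{7,10}; (2,6)→{4,6,8}; (3,1)→{1,2}; (5,5)→{4,5,6}; (6,8)→{6,8,10}; (7,2)→{2,5}; (8,11)→{7,11}; (9,3)→{3,8}; (10,7)→{1,7}; (11,4)→{4,11}. Safe: 9. Place at column 9.
Columns [10, 6, 1, 9, 5, 8, 2, 11, 3, 7, 4], r−c [-9, -4, 2, -5, 0, -2, 5, -3, 6, 3, 7], r+c [11, 8, 4, 13, 10, 14, 9, 19, 12, 17, 15] are all distinct, so no two queens attack.

(1,10) (2,6) (3,1) (4,9) (5,5) (6,8) (7,2) (8,11) (9,3) (10,7) (11,4)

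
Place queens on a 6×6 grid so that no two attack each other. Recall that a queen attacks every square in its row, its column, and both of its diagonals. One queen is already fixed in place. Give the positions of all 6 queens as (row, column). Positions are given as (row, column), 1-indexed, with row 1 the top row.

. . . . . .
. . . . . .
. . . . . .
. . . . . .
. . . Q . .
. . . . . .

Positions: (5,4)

Row 1: attacked by (5,4)→{4}. Safe: 1, 2, 3, 5, 6. Place at column 5.
Row 2: attacked by (1,5)→{4,5,6}; (5,4)→{1,4}. Safe: 2, 3. Place at column 3.
Row 3: attacked by (1,5)→{3,5}; (2,3)→{2,3,4}; (5,4)→{2,4,6}. Safe: 1. Place at column 1.
Row 4: attacked by (1,5)→{2,5}; (2,3)→{1,3,5}; (3,1)→{1,2}; (5,4)→{3,4,5}. Safe: 6. Place at column 6.
Row 6: attacked by (1,5)→{5}; (2,3)→{3}; (3,1)→{1,4}; (4,6)→{4,6}; (5,4)→{3,4,5}. Safe: 2. Place at column 2.
Columns [5, 3, 1, 6, 4, 2], r−c [-4, -1, 2, -2, 1, 4], r+c [6, 5, 4, 10, 9, 8] are all distinct, so no two queens attack.

(1,5) (2,3) (3,1) (4,6) (5,4) (6,2)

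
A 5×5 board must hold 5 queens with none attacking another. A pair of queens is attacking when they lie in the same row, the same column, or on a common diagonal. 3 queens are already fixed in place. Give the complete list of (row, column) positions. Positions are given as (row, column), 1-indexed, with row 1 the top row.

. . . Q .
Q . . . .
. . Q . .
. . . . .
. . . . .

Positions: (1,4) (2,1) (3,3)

(1,4) (2,1) (3,3) (4,5) (5,2)

Row 4: attacked by (1,4)→{1,4}; (2,1)→{1,3}; (3,3)→{2,3,4}. Safe: 5. Place at column 5.
Row 5: attacked by (1,4)→{4}; (2,1)→{1,4}; (3,3)→{1,3,5}; (4,5)→{4,5}. Safe: 2. Place at column 2.
Columns [4, 1, 3, 5, 2], r−c [-3, 1, 0, -1, 3], r+c [5, 3, 6, 9, 7] are all distinct, so no two queens attack.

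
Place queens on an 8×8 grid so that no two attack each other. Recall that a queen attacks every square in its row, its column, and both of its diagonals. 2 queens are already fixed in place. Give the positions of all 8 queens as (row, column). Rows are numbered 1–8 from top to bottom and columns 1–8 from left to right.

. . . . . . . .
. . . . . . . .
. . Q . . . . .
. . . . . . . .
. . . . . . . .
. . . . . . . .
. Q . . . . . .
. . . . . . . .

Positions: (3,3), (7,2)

(1,7) (2,1) (3,3) (4,8) (5,6) (6,4) (7,2) (8,5)

Row 1: attacked by (3,3)→{1,3,5}; (7,2)→{2,8}. Safe: 4, 6, 7. Place at column 7.
Row 2: attacked by (1,7)→{6,7,8}; (3,3)→{2,3,4}; (7,2)→{2,7}. Safe: 1, 5. Place at column 1.
Row 4: attacked by (1,7)→{4,7}; (2,1)→{1,3}; (3,3)→{2,3,4}; (7,2)→{2,5}. Safe: 6, 8. Place at column 8.
Row 5: attacked by (1,7)→{3,7}; (2,1)→{1,4}; (3,3)→{1,3,5}; (4,8)→{7,8}; (7,2)→{2,4}. Safe: 6. Place at column 6.
Row 6: attacked by (1,7)→{2,7}; (2,1)→{1,5}; (3,3)→{3,6}; (4,8)→{6,8}; (5,6)→{5,6,7}; (7,2)→{1,2,3}. Safe: 4. Place at column 4.
Row 8: attacked by (1,7)→{7}; (2,1)→{1,7}; (3,3)→{3,8}; (4,8)→{4,8}; (5,6)→{3,6}; (6,4)→{2,4,6}; (7,2)→{1,2,3}. Safe: 5. Place at column 5.
Columns [7, 1, 3, 8, 6, 4, 2, 5], r−c [-6, 1, 0, -4, -1, 2, 5, 3], r+c [8, 3, 6, 12, 11, 10, 9, 13] are all distinct, so no two queens attack.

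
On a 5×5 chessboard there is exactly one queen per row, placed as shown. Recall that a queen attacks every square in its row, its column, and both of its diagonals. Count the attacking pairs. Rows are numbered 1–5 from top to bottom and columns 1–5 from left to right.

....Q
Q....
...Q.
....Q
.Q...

Same column: (1,5)–(4,5) (column 5).
Same diagonal: (3,4)–(4,5) (|3−4| = |4−5| = 1); (3,4)–(5,2) (|3−5| = |4−2| = 2).
Total attacking pairs: 3.

3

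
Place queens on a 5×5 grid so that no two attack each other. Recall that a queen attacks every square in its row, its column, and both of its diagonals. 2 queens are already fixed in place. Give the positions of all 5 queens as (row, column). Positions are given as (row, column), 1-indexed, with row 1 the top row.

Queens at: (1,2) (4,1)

Row 2: attacked by (1,2)→{1,2,3}; (4,1)→{1,3}. Safe: 4, 5. Place at column 5.
Row 3: attacked by (1,2)→{2,4}; (2,5)→{4,5}; (4,1)→{1,2}. Safe: 3. Place at column 3.
Row 5: attacked by (1,2)→{2}; (2,5)→{2,5}; (3,3)→{1,3,5}; (4,1)→{1,2}. Safe: 4. Place at column 4.
Columns [2, 5, 3, 1, 4], r−c [-1, -3, 0, 3, 1], r+c [3, 7, 6, 5, 9] are all distinct, so no two queens attack.

(1,2) (2,5) (3,3) (4,1) (5,4)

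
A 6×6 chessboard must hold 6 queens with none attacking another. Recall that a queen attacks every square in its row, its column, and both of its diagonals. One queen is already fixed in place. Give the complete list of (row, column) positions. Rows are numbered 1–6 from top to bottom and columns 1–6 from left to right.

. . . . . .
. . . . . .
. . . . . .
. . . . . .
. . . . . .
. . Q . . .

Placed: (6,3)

(1,4) (2,1) (3,5) (4,2) (5,6) (6,3)

Row 1: attacked by (6,3)→{3}. Safe: 1, 2, 4, 5, 6. Place at column 4.
Row 2: attacked by (1,4)→{3,4,5}; (6,3)→{3}. Safe: 1, 2, 6. Place at column 1.
Row 3: attacked by (1,4)→{2,4,6}; (2,1)→{1,2}; (6,3)→{3,6}. Safe: 5. Place at column 5.
Row 4: attacked by (1,4)→{1,4}; (2,1)→{1,3}; (3,5)→{4,5,6}; (6,3)→{1,3,5}. Safe: 2. Place at column 2.
Row 5: attacked by (1,4)→{4}; (2,1)→{1,4}; (3,5)→{3,5}; (4,2)→{1,2,3}; (6,3)→{2,3,4}. Safe: 6. Place at column 6.
Columns [4, 1, 5, 2, 6, 3], r−c [-3, 1, -2, 2, -1, 3], r+c [5, 3, 8, 6, 11, 9] are all distinct, so no two queens attack.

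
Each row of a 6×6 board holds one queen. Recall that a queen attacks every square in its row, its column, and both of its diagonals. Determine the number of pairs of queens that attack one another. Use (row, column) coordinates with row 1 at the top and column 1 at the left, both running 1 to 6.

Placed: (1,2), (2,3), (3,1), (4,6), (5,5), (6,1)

3

Same column: (3,1)–(6,1) (column 1).
Same diagonal: (1,2)–(2,3) (|1−2| = |2−3| = 1); (4,6)–(5,5) (|4−5| = |6−5| = 1).
Total attacking pairs: 3.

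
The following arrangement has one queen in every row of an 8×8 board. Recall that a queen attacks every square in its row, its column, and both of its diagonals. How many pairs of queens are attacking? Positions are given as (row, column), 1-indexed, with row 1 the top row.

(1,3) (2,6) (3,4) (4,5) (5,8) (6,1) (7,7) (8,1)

Same column: (6,1)–(8,1) (column 1).
Same diagonal: (3,4)–(4,5) (|3−4| = |4−5| = 1); (3,4)–(6,1) (|3−6| = |4−1| = 3); (4,5)–(8,1) (|4−8| = |5−1| = 4).
Total attacking pairs: 4.

4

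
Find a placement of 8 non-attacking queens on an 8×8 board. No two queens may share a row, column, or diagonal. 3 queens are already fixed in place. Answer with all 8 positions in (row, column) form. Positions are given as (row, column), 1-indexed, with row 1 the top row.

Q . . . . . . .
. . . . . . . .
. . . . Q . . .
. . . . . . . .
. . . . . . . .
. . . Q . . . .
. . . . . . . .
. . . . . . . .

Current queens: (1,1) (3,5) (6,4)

(1,1) (2,7) (3,5) (4,8) (5,2) (6,4) (7,6) (8,3)

Row 2: attacked by (1,1)→{1,2}; (3,5)→{4,5,6}; (6,4)→{4,8}. Safe: 3, 7. Place at column 7.
Row 4: attacked by (1,1)→{1,4}; (2,7)→{5,7}; (3,5)→{4,5,6}; (6,4)→{2,4,6}. Safe: 3, 8. Place at column 8.
Row 5: attacked by (1,1)→{1,5}; (2,7)→{4,7}; (3,5)→{3,5,7}; (4,8)→{7,8}; (6,4)→{3,4,5}. Safe: 2, 6. Place at column 2.
Row 7: attacked by (1,1)→{1,7}; (2,7)→{2,7}; (3,5)→{1,5}; (4,8)→{5,8}; (5,2)→{2,4}; (6,4)→{3,4,5}. Safe: 6. Place at column 6.
Row 8: attacked by (1,1)→{1,8}; (2,7)→{1,7}; (3,5)→{5}; (4,8)→{4,8}; (5,2)→{2,5}; (6,4)→{2,4,6}; (7,6)→{5,6,7}. Safe: 3. Place at column 3.
Columns [1, 7, 5, 8, 2, 4, 6, 3], r−c [0, -5, -2, -4, 3, 2, 1, 5], r+c [2, 9, 8, 12, 7, 10, 13, 11] are all distinct, so no two queens attack.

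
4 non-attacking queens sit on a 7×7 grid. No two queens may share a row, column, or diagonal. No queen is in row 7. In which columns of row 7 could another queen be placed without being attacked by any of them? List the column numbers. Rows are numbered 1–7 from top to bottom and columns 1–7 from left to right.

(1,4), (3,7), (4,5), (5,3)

(1,4) attacks row 7 at column 4.
(3,7) attacks row 7 at column 7 and diagonals 3.
(4,5) attacks row 7 at column 5 and diagonals 2.
(5,3) attacks row 7 at column 3 and diagonals 1, 5.
Attacked columns: {1, 2, 3, 4, 5, 7}. Safe: {6}.

columns 6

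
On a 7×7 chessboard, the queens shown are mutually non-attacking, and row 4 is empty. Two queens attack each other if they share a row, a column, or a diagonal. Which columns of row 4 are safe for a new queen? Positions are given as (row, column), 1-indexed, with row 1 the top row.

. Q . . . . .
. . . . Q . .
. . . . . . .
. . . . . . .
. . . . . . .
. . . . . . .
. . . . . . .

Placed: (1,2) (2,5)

columns 1, 4, 6

(1,2) attacks row 4 at column 2 and diagonals 5.
(2,5) attacks row 4 at column 5 and diagonals 3, 7.
Attacked columns: {2, 3, 5, 7}. Safe: {1, 4, 6}.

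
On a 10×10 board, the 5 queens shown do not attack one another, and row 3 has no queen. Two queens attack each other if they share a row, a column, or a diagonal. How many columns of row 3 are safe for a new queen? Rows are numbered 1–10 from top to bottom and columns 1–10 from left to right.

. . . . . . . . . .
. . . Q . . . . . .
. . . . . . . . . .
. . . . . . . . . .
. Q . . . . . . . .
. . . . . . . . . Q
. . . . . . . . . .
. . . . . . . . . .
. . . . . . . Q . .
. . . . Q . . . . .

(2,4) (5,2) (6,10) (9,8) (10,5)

3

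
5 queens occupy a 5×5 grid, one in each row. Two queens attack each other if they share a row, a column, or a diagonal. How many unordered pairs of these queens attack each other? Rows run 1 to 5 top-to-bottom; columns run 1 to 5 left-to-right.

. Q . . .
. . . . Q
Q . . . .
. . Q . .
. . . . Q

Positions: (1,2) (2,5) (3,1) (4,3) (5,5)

Same column: (2,5)–(5,5) (column 5).
Same diagonal: (2,5)–(4,3) (|2−4| = |5−3| = 2).
Total attacking pairs: 2.

2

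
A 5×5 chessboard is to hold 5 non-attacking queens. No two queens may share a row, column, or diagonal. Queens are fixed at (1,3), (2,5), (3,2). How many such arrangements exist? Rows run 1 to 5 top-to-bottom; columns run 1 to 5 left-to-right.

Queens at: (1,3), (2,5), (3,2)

Branch on row 4: col 4 → 1.
Sum: 1 = 1.

1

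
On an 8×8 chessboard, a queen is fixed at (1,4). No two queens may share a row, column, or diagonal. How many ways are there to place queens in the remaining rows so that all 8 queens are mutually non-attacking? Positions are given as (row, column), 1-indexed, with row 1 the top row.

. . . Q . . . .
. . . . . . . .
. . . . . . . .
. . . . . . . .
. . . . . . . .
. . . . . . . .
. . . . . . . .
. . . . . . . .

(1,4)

18

Branch on row 2: col 1 → 2; col 2 → 6; col 6 → 3; col 7 → 4; col 8 → 3.
Sum: 2 + 6 + 3 + 4 + 3 = 18.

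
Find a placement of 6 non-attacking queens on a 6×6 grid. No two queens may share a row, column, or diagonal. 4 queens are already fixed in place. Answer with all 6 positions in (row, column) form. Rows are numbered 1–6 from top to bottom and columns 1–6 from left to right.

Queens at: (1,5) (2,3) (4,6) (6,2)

Row 3: attacked by (1,5)→{3,5}; (2,3)→{2,3,4}; (4,6)→{5,6}; (6,2)→{2,5}. Safe: 1. Place at column 1.
Row 5: attacked by (1,5)→{1,5}; (2,3)→{3,6}; (3,1)→{1,3}; (4,6)→{5,6}; (6,2)→{1,2,3}. Safe: 4. Place at column 4.
Columns [5, 3, 1, 6, 4, 2], r−c [-4, -1, 2, -2, 1, 4], r+c [6, 5, 4, 10, 9, 8] are all distinct, so no two queens attack.

(1,5) (2,3) (3,1) (4,6) (5,4) (6,2)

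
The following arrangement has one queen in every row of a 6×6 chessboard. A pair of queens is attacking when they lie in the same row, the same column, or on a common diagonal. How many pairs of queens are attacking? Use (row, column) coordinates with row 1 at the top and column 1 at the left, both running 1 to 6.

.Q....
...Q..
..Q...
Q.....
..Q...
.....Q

3

Same column: (3,3)–(5,3) (column 3).
Same diagonal: (2,4)–(3,3) (|2−3| = |4−3| = 1); (3,3)–(6,6) (|3−6| = |3−6| = 3).
Total attacking pairs: 3.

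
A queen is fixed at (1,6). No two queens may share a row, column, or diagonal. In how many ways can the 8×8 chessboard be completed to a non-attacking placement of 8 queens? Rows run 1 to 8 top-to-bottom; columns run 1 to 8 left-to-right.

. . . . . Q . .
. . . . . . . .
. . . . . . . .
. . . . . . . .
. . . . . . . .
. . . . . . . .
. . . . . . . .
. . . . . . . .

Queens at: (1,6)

16

Branch on row 2: col 1 → 1; col 2 → 2; col 3 → 8; col 4 → 4; col 8 → 1.
Sum: 1 + 2 + 8 + 4 + 1 = 16.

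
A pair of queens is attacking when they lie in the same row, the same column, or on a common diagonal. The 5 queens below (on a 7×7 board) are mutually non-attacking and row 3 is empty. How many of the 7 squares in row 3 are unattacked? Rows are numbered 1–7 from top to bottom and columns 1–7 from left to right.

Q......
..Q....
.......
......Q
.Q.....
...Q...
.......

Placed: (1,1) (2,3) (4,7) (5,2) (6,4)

(1,1) attacks row 3 at column 1 and diagonals 3.
(2,3) attacks row 3 at column 3 and diagonals 2, 4.
(4,7) attacks row 3 at column 7 and diagonals 6.
(5,2) attacks row 3 at column 2 and diagonals 4.
(6,4) attacks row 3 at column 4 and diagonals 1, 7.
Attacked columns: {1, 2, 3, 4, 6, 7}. Safe: {5}.

1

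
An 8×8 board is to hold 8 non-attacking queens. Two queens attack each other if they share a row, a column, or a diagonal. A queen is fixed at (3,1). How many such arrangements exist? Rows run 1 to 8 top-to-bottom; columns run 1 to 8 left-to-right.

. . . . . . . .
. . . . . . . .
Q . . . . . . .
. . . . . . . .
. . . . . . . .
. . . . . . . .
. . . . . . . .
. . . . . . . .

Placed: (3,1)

16

Branch on row 1: col 2 → 1; col 4 → 4; col 5 → 4; col 6 → 4; col 7 → 1; col 8 → 2.
Sum: 1 + 4 + 4 + 4 + 1 + 2 = 16.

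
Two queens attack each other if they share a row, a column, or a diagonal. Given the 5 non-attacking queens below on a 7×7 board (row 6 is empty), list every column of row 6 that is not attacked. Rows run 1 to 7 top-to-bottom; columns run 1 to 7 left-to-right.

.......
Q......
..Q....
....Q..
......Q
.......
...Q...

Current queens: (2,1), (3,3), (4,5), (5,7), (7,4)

columns 2

(2,1) attacks row 6 at column 1 and diagonals 5.
(3,3) attacks row 6 at column 3 and diagonals 6.
(4,5) attacks row 6 at column 5 and diagonals 3, 7.
(5,7) attacks row 6 at column 7 and diagonals 6.
(7,4) attacks row 6 at column 4 and diagonals 3, 5.
Attacked columns: {1, 3, 4, 5, 6, 7}. Safe: {2}.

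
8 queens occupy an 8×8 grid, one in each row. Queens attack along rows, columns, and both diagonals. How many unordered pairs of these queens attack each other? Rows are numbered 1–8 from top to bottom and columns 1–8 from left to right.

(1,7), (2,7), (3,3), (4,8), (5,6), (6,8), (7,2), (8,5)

Same column: (1,7)–(2,7) (column 7); (4,8)–(6,8) (column 8).
Same diagonal: (2,7)–(7,2) (|2−7| = |7−2| = 5).
Total attacking pairs: 3.

3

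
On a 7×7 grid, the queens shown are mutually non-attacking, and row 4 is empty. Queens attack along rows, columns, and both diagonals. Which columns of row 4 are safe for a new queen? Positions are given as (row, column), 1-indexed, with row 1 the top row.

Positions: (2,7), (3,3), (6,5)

(2,7) attacks row 4 at column 7 and diagonals 5.
(3,3) attacks row 4 at column 3 and diagonals 2, 4.
(6,5) attacks row 4 at column 5 and diagonals 3, 7.
Attacked columns: {2, 3, 4, 5, 7}. Safe: {1, 6}.

columns 1, 6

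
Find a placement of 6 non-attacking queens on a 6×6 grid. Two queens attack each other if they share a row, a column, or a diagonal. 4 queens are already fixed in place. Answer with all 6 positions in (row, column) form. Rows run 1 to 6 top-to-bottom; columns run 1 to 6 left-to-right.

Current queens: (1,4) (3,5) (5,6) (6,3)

(1,4) (2,1) (3,5) (4,2) (5,6) (6,3)

Row 2: attacked by (1,4)→{3,4,5}; (3,5)→{4,5,6}; (5,6)→{3,6}; (6,3)→{3}. Safe: 1, 2. Place at column 1.
Row 4: attacked by (1,4)→{1,4}; (2,1)→{1,3}; (3,5)→{4,5,6}; (5,6)→{5,6}; (6,3)→{1,3,5}. Safe: 2. Place at column 2.
Columns [4, 1, 5, 2, 6, 3], r−c [-3, 1, -2, 2, -1, 3], r+c [5, 3, 8, 6, 11, 9] are all distinct, so no two queens attack.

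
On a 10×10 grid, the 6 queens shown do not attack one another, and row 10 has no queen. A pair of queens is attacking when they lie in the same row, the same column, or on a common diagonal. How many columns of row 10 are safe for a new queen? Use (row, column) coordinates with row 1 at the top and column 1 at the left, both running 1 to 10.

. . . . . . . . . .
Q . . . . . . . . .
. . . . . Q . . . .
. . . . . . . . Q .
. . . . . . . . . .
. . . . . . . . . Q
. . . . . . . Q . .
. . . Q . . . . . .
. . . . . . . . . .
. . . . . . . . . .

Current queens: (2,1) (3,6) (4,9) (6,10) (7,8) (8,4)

1

(2,1) attacks row 10 at column 1 and diagonals 9.
(3,6) attacks row 10 at column 6.
(4,9) attacks row 10 at column 9 and diagonals 3.
(6,10) attacks row 10 at column 10 and diagonals 6.
(7,8) attacks row 10 at column 8 and diagonals 5.
(8,4) attacks row 10 at column 4 and diagonals 2, 6.
Attacked columns: {1, 2, 3, 4, 5, 6, 8, 9, 10}. Safe: {7}.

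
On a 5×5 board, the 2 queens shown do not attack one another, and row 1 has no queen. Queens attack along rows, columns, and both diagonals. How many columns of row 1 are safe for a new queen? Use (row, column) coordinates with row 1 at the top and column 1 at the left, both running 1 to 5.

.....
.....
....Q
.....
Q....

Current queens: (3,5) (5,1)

2

(3,5) attacks row 1 at column 5 and diagonals 3.
(5,1) attacks row 1 at column 1 and diagonals 5.
Attacked columns: {1, 3, 5}. Safe: {2, 4}.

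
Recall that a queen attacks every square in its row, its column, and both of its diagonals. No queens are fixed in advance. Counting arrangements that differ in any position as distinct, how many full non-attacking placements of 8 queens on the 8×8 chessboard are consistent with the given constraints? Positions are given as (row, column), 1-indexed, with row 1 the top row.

Branch on row 1: col 1 → 4; col 2 → 8; col 3 → 16; col 4 → 18; col 5 → 18; col 6 → 16; col 7 → 8; col 8 → 4.
Sum: 4 + 8 + 16 + 18 + 18 + 16 + 8 + 4 = 92.
(This is the classic 8-queens count.)

92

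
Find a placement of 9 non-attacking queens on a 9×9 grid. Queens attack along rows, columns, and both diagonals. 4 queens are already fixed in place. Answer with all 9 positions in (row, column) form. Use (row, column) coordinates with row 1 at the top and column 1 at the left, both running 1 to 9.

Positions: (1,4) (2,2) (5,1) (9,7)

(1,4) (2,2) (3,9) (4,5) (5,1) (6,8) (7,6) (8,3) (9,7)

Row 3: attacked by (1,4)→{2,4,6}; (2,2)→{1,2,3}; (5,1)→{1,3}; (9,7)→{1,7}. Safe: 5, 8, 9. Place at column 9.
Row 4: attacked by (1,4)→{1,4,7}; (2,2)→{2,4}; (3,9)→{8,9}; (5,1)→{1,2}; (9,7)→{2,7}. Safe: 3, 5, 6. Place at column 5.
Row 6: attacked by (1,4)→{4,9}; (2,2)→{2,6}; (3,9)→{6,9}; (4,5)→{3,5,7}; (5,1)→{1,2}; (9,7)→{4,7}. Safe: 8. Place at column 8.
Row 7: attacked by (1,4)→{4}; (2,2)→{2,7}; (3,9)→{5,9}; (4,5)→{2,5,8}; (5,1)→{1,3}; (6,8)→{7,8,9}; (9,7)→{5,7,9}. Safe: 6. Place at column 6.
Row 8: attacked by (1,4)→{4}; (2,2)→{2,8}; (3,9)→{4,9}; (4,5)→{1,5,9}; (5,1)→{1,4}; (6,8)→{6,8}; (7,6)→{5,6,7}; (9,7)→{6,7,8}. Safe: 3. Place at column 3.
Columns [4, 2, 9, 5, 1, 8, 6, 3, 7], r−c [-3, 0, -6, -1, 4, -2, 1, 5, 2], r+c [5, 4, 12, 9, 6, 14, 13, 11, 16] are all distinct, so no two queens attack.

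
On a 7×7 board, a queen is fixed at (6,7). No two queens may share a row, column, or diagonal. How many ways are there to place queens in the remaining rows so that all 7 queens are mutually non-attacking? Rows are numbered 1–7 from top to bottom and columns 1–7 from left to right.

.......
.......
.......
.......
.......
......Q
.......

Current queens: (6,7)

Branch on row 1: col 1 → 1; col 3 → 2; col 4 → 2; col 5 → 1; col 6 → 1.
Sum: 1 + 2 + 2 + 1 + 1 = 7.

7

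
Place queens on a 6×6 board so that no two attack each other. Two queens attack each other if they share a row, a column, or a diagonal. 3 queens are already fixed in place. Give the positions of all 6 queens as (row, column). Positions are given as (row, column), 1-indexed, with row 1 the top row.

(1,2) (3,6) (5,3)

Row 2: attacked by (1,2)→{1,2,3}; (3,6)→{5,6}; (5,3)→{3,6}. Safe: 4. Place at column 4.
Row 4: attacked by (1,2)→{2,5}; (2,4)→{2,4,6}; (3,6)→{5,6}; (5,3)→{2,3,4}. Safe: 1. Place at column 1.
Row 6: attacked by (1,2)→{2}; (2,4)→{4}; (3,6)→{3,6}; (4,1)→{1,3}; (5,3)→{2,3,4}. Safe: 5. Place at column 5.
Columns [2, 4, 6, 1, 3, 5], r−c [-1, -2, -3, 3, 2, 1], r+c [3, 6, 9, 5, 8, 11] are all distinct, so no two queens attack.

(1,2) (2,4) (3,6) (4,1) (5,3) (6,5)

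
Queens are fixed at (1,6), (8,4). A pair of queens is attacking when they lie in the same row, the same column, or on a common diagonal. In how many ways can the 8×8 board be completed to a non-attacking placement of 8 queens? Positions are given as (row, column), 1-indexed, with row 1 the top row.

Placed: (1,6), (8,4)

4

Branch on row 2: col 1 → 1; col 2 → 1; col 3 → 2; col 8 → 0.
Sum: 1 + 1 + 2 + 0 = 4.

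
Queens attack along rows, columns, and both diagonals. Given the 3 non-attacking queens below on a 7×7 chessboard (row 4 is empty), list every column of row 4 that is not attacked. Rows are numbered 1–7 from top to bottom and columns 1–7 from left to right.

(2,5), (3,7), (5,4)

columns 1, 2

(2,5) attacks row 4 at column 5 and diagonals 3, 7.
(3,7) attacks row 4 at column 7 and diagonals 6.
(5,4) attacks row 4 at column 4 and diagonals 3, 5.
Attacked columns: {3, 4, 5, 6, 7}. Safe: {1, 2}.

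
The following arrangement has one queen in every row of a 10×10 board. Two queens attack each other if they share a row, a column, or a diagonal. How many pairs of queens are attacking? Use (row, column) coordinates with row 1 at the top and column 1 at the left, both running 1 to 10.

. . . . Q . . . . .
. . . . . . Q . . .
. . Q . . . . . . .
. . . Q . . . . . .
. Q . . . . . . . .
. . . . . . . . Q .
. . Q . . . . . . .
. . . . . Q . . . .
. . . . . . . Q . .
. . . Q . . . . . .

Same column: (3,3)–(7,3) (column 3); (4,4)–(10,4) (column 4).
Same diagonal: (1,5)–(3,3) (|1−3| = |5−3| = 2); (3,3)–(4,4) (|3−4| = |3−4| = 1); (8,6)–(10,4) (|8−10| = |6−4| = 2).
Total attacking pairs: 5.

5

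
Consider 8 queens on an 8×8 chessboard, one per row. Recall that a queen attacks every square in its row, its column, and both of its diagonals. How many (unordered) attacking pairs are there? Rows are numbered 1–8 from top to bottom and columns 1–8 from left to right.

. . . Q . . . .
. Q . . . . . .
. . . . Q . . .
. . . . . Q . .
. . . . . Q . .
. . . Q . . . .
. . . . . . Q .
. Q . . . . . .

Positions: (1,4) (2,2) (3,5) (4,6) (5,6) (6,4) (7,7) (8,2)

8

Same column: (1,4)–(6,4) (column 4); (2,2)–(8,2) (column 2); (4,6)–(5,6) (column 6).
Same diagonal: (2,2)–(7,7) (|2−7| = |2−7| = 5); (3,5)–(4,6) (|3−4| = |5−6| = 1); (4,6)–(6,4) (|4−6| = |6−4| = 2); (4,6)–(8,2) (|4−8| = |6−2| = 4); (6,4)–(8,2) (|6−8| = |4−2| = 2).
Total attacking pairs: 8.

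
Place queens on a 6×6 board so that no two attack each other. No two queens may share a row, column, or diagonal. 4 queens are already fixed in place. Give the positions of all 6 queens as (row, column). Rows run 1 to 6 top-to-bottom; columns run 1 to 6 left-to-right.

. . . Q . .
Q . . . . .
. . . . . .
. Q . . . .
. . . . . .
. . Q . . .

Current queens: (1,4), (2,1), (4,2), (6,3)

Row 3: attacked by (1,4)→{2,4,6}; (2,1)→{1,2}; (4,2)→{1,2,3}; (6,3)→{3,6}. Safe: 5. Place at column 5.
Row 5: attacked by (1,4)→{4}; (2,1)→{1,4}; (3,5)→{3,5}; (4,2)→{1,2,3}; (6,3)→{2,3,4}. Safe: 6. Place at column 6.
Columns [4, 1, 5, 2, 6, 3], r−c [-3, 1, -2, 2, -1, 3], r+c [5, 3, 8, 6, 11, 9] are all distinct, so no two queens attack.

(1,4) (2,1) (3,5) (4,2) (5,6) (6,3)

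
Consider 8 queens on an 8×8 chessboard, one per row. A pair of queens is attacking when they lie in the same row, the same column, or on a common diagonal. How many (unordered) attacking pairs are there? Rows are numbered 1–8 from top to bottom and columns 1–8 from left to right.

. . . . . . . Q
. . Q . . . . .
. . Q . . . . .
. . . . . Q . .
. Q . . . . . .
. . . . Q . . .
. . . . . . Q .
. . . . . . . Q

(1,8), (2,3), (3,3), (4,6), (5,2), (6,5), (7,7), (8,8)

Same column: (1,8)–(8,8) (column 8); (2,3)–(3,3) (column 3).
Same diagonal: (3,3)–(7,7) (|3−7| = |3−7| = 4); (3,3)–(8,8) (|3−8| = |3−8| = 5); (7,7)–(8,8) (|7−8| = |7−8| = 1).
Total attacking pairs: 5.

5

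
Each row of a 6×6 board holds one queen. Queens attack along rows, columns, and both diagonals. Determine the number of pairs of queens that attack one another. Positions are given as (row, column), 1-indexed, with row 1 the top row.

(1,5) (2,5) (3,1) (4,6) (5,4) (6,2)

1

Same column: (1,5)–(2,5) (column 5).
Total attacking pairs: 1.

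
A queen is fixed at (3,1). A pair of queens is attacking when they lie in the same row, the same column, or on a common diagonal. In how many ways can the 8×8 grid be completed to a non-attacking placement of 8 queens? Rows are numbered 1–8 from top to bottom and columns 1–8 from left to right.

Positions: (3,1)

Branch on row 1: col 2 → 1; col 4 → 4; col 5 → 4; col 6 → 4; col 7 → 1; col 8 → 2.
Sum: 1 + 4 + 4 + 4 + 1 + 2 = 16.

16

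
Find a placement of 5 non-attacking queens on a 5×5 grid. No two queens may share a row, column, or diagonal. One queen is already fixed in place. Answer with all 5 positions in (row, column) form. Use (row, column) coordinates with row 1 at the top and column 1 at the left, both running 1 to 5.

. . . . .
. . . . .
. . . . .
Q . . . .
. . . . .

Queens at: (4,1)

Row 1: attacked by (4,1)→{1,4}. Safe: 2, 3, 5. Place at column 5.
Row 2: attacked by (1,5)→{4,5}; (4,1)→{1,3}. Safe: 2. Place at column 2.
Row 3: attacked by (1,5)→{3,5}; (2,2)→{1,2,3}; (4,1)→{1,2}. Safe: 4. Place at column 4.
Row 5: attacked by (1,5)→{1,5}; (2,2)→{2,5}; (3,4)→{2,4}; (4,1)→{1,2}. Safe: 3. Place at column 3.
Columns [5, 2, 4, 1, 3], r−c [-4, 0, -1, 3, 2], r+c [6, 4, 7, 5, 8] are all distinct, so no two queens attack.

(1,5) (2,2) (3,4) (4,1) (5,3)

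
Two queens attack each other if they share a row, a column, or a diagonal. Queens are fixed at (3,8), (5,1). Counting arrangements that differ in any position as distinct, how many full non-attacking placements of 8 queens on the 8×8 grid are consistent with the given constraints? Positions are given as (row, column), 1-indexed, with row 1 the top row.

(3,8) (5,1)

4

Branch on row 1: col 2 → 1; col 3 → 1; col 4 → 2; col 7 → 0.
Sum: 1 + 1 + 2 + 0 = 4.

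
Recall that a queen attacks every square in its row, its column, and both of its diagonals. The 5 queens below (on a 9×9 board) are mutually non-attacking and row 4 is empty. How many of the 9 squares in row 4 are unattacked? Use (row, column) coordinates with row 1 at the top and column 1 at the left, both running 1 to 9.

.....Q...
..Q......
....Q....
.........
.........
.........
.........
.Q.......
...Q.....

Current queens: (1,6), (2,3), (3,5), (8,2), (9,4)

(1,6) attacks row 4 at column 6 and diagonals 3, 9.
(2,3) attacks row 4 at column 3 and diagonals 1, 5.
(3,5) attacks row 4 at column 5 and diagonals 4, 6.
(8,2) attacks row 4 at column 2 and diagonals 6.
(9,4) attacks row 4 at column 4 and diagonals 9.
Attacked columns: {1, 2, 3, 4, 5, 6, 9}. Safe: {7, 8}.

2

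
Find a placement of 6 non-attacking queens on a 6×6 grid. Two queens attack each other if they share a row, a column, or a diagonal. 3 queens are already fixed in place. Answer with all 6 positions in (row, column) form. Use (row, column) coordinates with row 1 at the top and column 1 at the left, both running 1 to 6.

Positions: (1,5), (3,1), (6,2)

Row 2: attacked by (1,5)→{4,5,6}; (3,1)→{1,2}; (6,2)→{2,6}. Safe: 3. Place at column 3.
Row 4: attacked by (1,5)→{2,5}; (2,3)→{1,3,5}; (3,1)→{1,2}; (6,2)→{2,4}. Safe: 6. Place at column 6.
Row 5: attacked by (1,5)→{1,5}; (2,3)→{3,6}; (3,1)→{1,3}; (4,6)→{5,6}; (6,2)→{1,2,3}. Safe: 4. Place at column 4.
Columns [5, 3, 1, 6, 4, 2], r−c [-4, -1, 2, -2, 1, 4], r+c [6, 5, 4, 10, 9, 8] are all distinct, so no two queens attack.

(1,5) (2,3) (3,1) (4,6) (5,4) (6,2)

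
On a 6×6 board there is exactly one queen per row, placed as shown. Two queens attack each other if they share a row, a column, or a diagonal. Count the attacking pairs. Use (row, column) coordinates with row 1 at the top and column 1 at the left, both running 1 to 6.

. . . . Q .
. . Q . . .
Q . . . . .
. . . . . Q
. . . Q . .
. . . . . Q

1

Same column: (4,6)–(6,6) (column 6).
Total attacking pairs: 1.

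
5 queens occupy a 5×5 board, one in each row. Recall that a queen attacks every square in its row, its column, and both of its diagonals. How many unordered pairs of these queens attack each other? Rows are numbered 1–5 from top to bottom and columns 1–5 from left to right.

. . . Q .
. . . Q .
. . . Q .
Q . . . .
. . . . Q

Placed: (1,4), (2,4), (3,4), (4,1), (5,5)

Same column: (1,4)–(2,4) (column 4); (1,4)–(3,4) (column 4); (2,4)–(3,4) (column 4).
Same diagonal: (1,4)–(4,1) (|1−4| = |4−1| = 3).
Total attacking pairs: 4.

4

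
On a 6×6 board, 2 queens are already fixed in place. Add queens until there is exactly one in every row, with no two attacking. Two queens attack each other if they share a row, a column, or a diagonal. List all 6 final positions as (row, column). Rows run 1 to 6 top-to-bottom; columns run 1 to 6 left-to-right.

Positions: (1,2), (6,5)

(1,2) (2,4) (3,6) (4,1) (5,3) (6,5)

Row 2: attacked by (1,2)→{1,2,3}; (6,5)→{1,5}. Safe: 4, 6. Place at column 4.
Row 3: attacked by (1,2)→{2,4}; (2,4)→{3,4,5}; (6,5)→{2,5}. Safe: 1, 6. Place at column 6.
Row 4: attacked by (1,2)→{2,5}; (2,4)→{2,4,6}; (3,6)→{5,6}; (6,5)→{3,5}. Safe: 1. Place at column 1.
Row 5: attacked by (1,2)→{2,6}; (2,4)→{1,4}; (3,6)→{4,6}; (4,1)→{1,2}; (6,5)→{4,5,6}. Safe: 3. Place at column 3.
Columns [2, 4, 6, 1, 3, 5], r−c [-1, -2, -3, 3, 2, 1], r+c [3, 6, 9, 5, 8, 11] are all distinct, so no two queens attack.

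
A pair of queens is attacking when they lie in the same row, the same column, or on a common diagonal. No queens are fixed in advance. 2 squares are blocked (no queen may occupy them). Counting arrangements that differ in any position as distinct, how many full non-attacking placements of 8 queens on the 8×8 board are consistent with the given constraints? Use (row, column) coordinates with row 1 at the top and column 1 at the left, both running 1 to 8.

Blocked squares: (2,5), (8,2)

76

Branch on row 1: col 1 → 3; col 2 → 6; col 3 → 10; col 4 → 15; col 5 → 15; col 6 → 16; col 7 → 7; col 8 → 4.
Sum: 3 + 6 + 10 + 15 + 15 + 16 + 7 + 4 = 76.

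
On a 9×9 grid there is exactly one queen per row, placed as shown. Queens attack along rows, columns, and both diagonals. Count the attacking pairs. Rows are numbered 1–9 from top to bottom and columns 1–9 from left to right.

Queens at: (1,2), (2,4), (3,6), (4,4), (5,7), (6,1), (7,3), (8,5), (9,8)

2

Same column: (2,4)–(4,4) (column 4).
Same diagonal: (2,4)–(5,7) (|2−5| = |4−7| = 3).
Total attacking pairs: 2.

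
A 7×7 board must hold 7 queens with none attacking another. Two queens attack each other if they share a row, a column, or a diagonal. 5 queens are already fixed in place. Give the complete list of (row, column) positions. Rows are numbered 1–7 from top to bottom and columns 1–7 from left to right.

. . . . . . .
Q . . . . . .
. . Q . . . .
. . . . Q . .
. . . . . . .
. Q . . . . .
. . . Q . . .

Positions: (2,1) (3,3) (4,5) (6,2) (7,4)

Row 1: attacked by (2,1)→{1,2}; (3,3)→{1,3,5}; (4,5)→{2,5}; (6,2)→{2,7}; (7,4)→{4}. Safe: 6. Place at column 6.
Row 5: attacked by (1,6)→{2,6}; (2,1)→{1,4}; (3,3)→{1,3,5}; (4,5)→{4,5,6}; (6,2)→{1,2,3}; (7,4)→{2,4,6}. Safe: 7. Place at column 7.
Columns [6, 1, 3, 5, 7, 2, 4], r−c [-5, 1, 0, -1, -2, 4, 3], r+c [7, 3, 6, 9, 12, 8, 11] are all distinct, so no two queens attack.

(1,6) (2,1) (3,3) (4,5) (5,7) (6,2) (7,4)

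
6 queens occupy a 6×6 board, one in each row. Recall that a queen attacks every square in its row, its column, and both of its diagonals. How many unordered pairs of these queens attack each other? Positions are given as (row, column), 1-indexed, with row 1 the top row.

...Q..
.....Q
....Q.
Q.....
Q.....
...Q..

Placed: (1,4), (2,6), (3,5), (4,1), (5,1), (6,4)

4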